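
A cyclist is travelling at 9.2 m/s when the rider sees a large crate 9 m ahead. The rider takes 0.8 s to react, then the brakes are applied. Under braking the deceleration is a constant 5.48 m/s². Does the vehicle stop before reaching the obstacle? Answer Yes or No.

No

Reaction distance = 9.2000 × 0.8 = 7.360 m.
Braking distance = v²/(2a) = 84.640 / 10.960 = 7.723 m.
Total stopping distance = 7.360 + 7.723 = 15.083 m, vs 9 m available — it cannot stop in time and overshoots by 15.083 − 9 = 6.083 m.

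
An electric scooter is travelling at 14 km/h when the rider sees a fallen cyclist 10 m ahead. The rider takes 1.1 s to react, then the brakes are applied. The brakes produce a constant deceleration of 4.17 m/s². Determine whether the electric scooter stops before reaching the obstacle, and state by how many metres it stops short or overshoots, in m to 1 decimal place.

14 km/h ÷ 3.6 = 3.8889 m/s.
Reaction distance = 3.8889 × 1.1 = 4.278 m.
Braking distance = v²/(2a) = 15.124 / 8.340 = 1.813 m.
Total stopping distance = 4.278 + 1.813 = 6.091 m, vs 10 m available — it stops with 10 − 6.091 = 3.909 m to spare.

Yes — it stops 3.9 m short of the obstacle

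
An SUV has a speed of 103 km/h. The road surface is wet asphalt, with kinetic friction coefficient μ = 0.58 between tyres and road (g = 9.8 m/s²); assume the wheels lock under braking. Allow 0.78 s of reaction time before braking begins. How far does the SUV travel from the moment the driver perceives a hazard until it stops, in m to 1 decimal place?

103 km/h ÷ 3.6 = 28.6111 m/s.
a = μg = 0.58 × 9.8 = 5.684 m/s².
Reaction distance = v·t_r = 28.6111 × 0.78 = 22.317 m.
Braking distance = v²/(2a) = 28.6111² / (2 × 5.684) = 818.595 / 11.368 = 72.009 m.
Total = 22.317 + 72.009 = 94.326 m.

Total stopping distance ≈ 94.3 m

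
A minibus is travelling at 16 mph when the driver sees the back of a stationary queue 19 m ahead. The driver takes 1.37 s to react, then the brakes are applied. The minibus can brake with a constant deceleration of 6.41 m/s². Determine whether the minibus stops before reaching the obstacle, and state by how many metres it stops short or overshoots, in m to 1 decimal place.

Yes — it stops 5.2 m short of the obstacle

16 mph × 0.44704 = 7.1526 m/s.
Reaction distance = 7.1526 × 1.37 = 9.799 m.
Braking distance = v²/(2a) = 51.160 / 12.820 = 3.991 m.
Total stopping distance = 9.799 + 3.991 = 13.790 m, vs 19 m available — it stops with 19 − 13.790 = 5.210 m to spare.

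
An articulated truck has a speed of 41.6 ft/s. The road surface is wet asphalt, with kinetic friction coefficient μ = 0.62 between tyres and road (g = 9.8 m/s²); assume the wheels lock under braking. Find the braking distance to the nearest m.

41.6 ft/s × 0.3048 = 12.6797 m/s.
a = μg = 0.62 × 9.8 = 6.076 m/s².
Braking distance = v²/(2a) = 12.6797² / (2 × 6.076) = 160.775 / 12.152 = 13.230 m.

Braking distance ≈ 13 m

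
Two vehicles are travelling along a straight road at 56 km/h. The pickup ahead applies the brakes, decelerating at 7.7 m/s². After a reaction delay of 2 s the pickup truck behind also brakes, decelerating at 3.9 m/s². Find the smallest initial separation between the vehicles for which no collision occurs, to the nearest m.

56 km/h ÷ 3.6 = 15.5556 m/s.
Leader travels v²/(2a_L) = 241.977 / 15.400 = 15.713 m before stopping.
Follower covers v·t_r = 15.5556 × 2 = 31.111 m while reacting, then v²/(2a_F) = 241.977 / 7.800 = 31.023 m while braking, for a total of 31.111 + 31.023 = 62.134 m.
Since a_F ≤ a_L and the follower starts braking later, the follower is never slower than the leader, so the closest approach is when both have stopped.
Minimum gap = 62.134 − 15.713 = 46.421 m.

Minimum gap ≈ 46 m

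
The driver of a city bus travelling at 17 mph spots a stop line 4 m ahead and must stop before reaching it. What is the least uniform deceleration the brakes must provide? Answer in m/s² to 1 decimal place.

Required deceleration ≈ 7.2 m/s²

17 mph × 0.44704 = 7.5997 m/s.
v² = 2a·d ⇒ a = v²/(2d) = 7.5997² / (2 × 4.000) = 57.755 / 8.000 = 7.2194 m/s².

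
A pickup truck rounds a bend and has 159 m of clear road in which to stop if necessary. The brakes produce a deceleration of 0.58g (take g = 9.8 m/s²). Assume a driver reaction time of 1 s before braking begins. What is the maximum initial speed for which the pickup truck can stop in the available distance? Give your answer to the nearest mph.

Maximum speed ≈ 83 mph

a = 0.58 × 9.8 = 5.684 m/s².
Stopping distance: v·t_r + v²/(2a) = 159 with t_r = 1 s and a = 5.684 m/s².
So v² + 11.368 v − 1807.51 = 0.
Positive root: v = −a·t_r + √((a·t_r)² + 2a·d) = −5.684 + √(32.308 + 1807.51) = 37.2091 m/s.
37.2091 m/s ÷ 0.44704 = 83.234 mph.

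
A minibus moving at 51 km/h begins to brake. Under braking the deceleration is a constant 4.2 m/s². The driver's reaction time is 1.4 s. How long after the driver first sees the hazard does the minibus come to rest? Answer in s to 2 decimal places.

Total time ≈ 4.77 s

51 km/h ÷ 3.6 = 14.1667 m/s.
Braking time = v/a = 14.1667 / 4.200 = 3.373 s.
Total = 1.4 + 3.373 = 4.773 s.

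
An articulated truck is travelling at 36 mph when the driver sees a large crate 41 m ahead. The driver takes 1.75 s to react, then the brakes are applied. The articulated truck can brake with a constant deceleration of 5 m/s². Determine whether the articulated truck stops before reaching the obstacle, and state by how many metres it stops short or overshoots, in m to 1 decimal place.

36 mph × 0.44704 = 16.0934 m/s.
Reaction distance = 16.0934 × 1.75 = 28.163 m.
Braking distance = v²/(2a) = 258.998 / 10.000 = 25.900 m.
Total stopping distance = 28.163 + 25.900 = 54.063 m, vs 41 m available — it cannot stop in time and overshoots by 54.063 − 41 = 13.063 m.

No — it overshoots by 13.1 m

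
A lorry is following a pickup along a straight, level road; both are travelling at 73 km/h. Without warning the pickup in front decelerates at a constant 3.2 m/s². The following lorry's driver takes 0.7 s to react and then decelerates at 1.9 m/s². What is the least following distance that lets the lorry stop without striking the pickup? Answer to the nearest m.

73 km/h ÷ 3.6 = 20.2778 m/s.
Leader travels v²/(2a_L) = 411.189 / 6.400 = 64.248 m before stopping.
Follower covers v·t_r = 20.2778 × 0.7 = 14.194 m while reacting, then v²/(2a_F) = 411.189 / 3.800 = 108.208 m while braking, for a total of 14.194 + 108.208 = 122.402 m.
Since a_F ≤ a_L and the follower starts braking later, the follower is never slower than the leader, so the closest approach is when both have stopped.
Minimum gap = 122.402 − 64.248 = 58.154 m.

Minimum gap ≈ 58 m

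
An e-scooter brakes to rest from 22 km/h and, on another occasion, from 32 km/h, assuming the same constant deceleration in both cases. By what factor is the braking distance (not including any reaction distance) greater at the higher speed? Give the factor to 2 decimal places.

Braking distance d = v²/(2a), so with a fixed, d ∝ v².
Factor = (32/22)² = 1.4545² = 2.1156.

Factor ≈ 2.12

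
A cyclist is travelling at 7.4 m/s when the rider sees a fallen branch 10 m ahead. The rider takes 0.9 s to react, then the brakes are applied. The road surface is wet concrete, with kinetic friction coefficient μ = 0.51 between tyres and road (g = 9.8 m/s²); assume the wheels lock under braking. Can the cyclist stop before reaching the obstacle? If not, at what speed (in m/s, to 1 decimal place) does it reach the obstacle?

No — it strikes the obstacle at 4.6 m/s

a = μg = 0.51 × 9.8 = 4.998 m/s².
Reaction distance = 7.4000 × 0.9 = 6.660 m.
Braking distance needed to stop: v²/(2a) = 54.760 / 9.996 = 5.478 m, so total needed = 6.660 + 5.478 = 12.138 m > 10 m — it cannot stop.
Distance remaining when braking begins: 10 − 6.660 = 3.340 m.
v² = v₀² − 2a·d = 54.760 − 2 × 4.998 × 3.340 = 21.373 m²/s².
v = √21.373 = 4.623 m/s.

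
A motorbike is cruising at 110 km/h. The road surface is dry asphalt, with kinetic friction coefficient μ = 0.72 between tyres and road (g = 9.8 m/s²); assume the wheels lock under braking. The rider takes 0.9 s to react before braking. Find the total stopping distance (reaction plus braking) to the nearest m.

110 km/h ÷ 3.6 = 30.5556 m/s.
a = μg = 0.72 × 9.8 = 7.056 m/s².
Reaction distance = v·t_r = 30.5556 × 0.9 = 27.500 m.
Braking distance = v²/(2a) = 30.5556² / (2 × 7.056) = 933.645 / 14.112 = 66.160 m.
Total = 27.500 + 66.160 = 93.660 m.

Total stopping distance ≈ 94 m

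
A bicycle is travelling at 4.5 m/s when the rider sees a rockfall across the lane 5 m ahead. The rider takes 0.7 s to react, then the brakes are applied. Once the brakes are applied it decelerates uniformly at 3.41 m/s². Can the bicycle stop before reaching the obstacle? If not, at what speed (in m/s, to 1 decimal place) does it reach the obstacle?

Reaction distance = 4.5000 × 0.7 = 3.150 m.
Braking distance needed to stop: v²/(2a) = 20.250 / 6.820 = 2.969 m, so total needed = 3.150 + 2.969 = 6.119 m > 5 m — it cannot stop.
Distance remaining when braking begins: 5 − 3.150 = 1.850 m.
v² = v₀² − 2a·d = 20.250 − 2 × 3.410 × 1.850 = 7.633 m²/s².
v = √7.633 = 2.763 m/s.

No — it strikes the obstacle at 2.8 m/s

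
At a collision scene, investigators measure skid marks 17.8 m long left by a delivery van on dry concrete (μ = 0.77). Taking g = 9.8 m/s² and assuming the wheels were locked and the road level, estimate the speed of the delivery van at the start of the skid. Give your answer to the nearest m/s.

Deceleration a = μg = 0.77 × 9.8 = 7.546 m/s².
v = √(2a·d) = √(2 × 7.546 × 17.8) = √268.638 = 16.3902 m/s.

Initial speed ≈ 16 m/s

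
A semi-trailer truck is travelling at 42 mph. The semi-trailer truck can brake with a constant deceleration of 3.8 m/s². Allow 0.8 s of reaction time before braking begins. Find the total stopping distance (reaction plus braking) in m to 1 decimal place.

Total stopping distance ≈ 61.4 m

42 mph × 0.44704 = 18.7757 m/s.
Reaction distance = v·t_r = 18.7757 × 0.8 = 15.021 m.
Braking distance = v²/(2a) = 18.7757² / (2 × 3.800) = 352.527 / 7.600 = 46.385 m.
Total = 15.021 + 46.385 = 61.406 m.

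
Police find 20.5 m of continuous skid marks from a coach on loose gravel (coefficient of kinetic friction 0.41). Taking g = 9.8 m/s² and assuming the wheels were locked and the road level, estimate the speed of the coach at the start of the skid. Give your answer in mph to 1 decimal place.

Initial speed ≈ 28.7 mph

Deceleration a = μg = 0.41 × 9.8 = 4.018 m/s².
v = √(2a·d) = √(2 × 4.018 × 20.5) = √164.738 = 12.8350 m/s.
= 12.8350 ÷ 0.44704 = 28.711 mph.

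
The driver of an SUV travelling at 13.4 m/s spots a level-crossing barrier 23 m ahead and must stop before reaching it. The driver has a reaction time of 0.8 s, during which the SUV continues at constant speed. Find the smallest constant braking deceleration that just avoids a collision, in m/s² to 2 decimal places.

Distance covered during reaction = 13.4000 × 0.8 = 10.720 m.
Distance available for braking: 23 − 10.720 = 12.280 m.
v² = 2a·d ⇒ a = v²/(2d) = 13.4000² / (2 × 12.280) = 179.560 / 24.560 = 7.3111 m/s².

Required deceleration ≈ 7.31 m/s²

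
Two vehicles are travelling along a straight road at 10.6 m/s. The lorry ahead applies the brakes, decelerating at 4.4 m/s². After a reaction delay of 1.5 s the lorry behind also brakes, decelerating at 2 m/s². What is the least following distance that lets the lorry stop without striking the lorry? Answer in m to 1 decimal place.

Minimum gap ≈ 31.2 m

Leader travels v²/(2a_L) = 112.360 / 8.800 = 12.768 m before stopping.
Follower covers v·t_r = 10.6000 × 1.5 = 15.900 m while reacting, then v²/(2a_F) = 112.360 / 4.000 = 28.090 m while braking, for a total of 15.900 + 28.090 = 43.990 m.
Since a_F ≤ a_L and the follower starts braking later, the follower is never slower than the leader, so the closest approach is when both have stopped.
Minimum gap = 43.990 − 12.768 = 31.222 m.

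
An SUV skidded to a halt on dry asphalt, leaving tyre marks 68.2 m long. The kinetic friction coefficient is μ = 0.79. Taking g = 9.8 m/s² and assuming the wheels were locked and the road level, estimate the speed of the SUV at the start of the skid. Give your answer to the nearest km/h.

Initial speed ≈ 117 km/h

Deceleration a = μg = 0.79 × 9.8 = 7.742 m/s².
v = √(2a·d) = √(2 × 7.742 × 68.2) = √1056.009 = 32.4963 m/s.
= 32.4963 × 3.6 = 116.987 km/h.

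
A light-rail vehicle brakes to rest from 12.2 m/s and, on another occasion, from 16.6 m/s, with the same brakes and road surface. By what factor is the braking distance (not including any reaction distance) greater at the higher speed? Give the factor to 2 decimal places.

Braking distance d = v²/(2a), so with a fixed, d ∝ v².
Factor = (16.6/12.2)² = 1.3607² = 1.8515.

Factor ≈ 1.85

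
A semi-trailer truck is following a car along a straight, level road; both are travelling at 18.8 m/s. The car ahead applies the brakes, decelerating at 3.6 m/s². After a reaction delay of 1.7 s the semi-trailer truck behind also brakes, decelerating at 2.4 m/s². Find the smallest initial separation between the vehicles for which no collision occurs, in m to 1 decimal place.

Leader travels v²/(2a_L) = 353.440 / 7.200 = 49.089 m before stopping.
Follower covers v·t_r = 18.8000 × 1.7 = 31.960 m while reacting, then v²/(2a_F) = 353.440 / 4.800 = 73.633 m while braking, for a total of 31.960 + 73.633 = 105.593 m.
Since a_F ≤ a_L and the follower starts braking later, the follower is never slower than the leader, so the closest approach is when both have stopped.
Minimum gap = 105.593 − 49.089 = 56.504 m.

Minimum gap ≈ 56.5 m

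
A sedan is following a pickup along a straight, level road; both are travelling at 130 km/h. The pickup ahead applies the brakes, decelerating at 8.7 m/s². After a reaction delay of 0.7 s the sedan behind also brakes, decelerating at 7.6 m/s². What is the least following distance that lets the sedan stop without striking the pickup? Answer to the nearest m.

Minimum gap ≈ 36 m

130 km/h ÷ 3.6 = 36.1111 m/s.
Leader travels v²/(2a_L) = 1304.012 / 17.400 = 74.943 m before stopping.
Follower covers v·t_r = 36.1111 × 0.7 = 25.278 m while reacting, then v²/(2a_F) = 1304.012 / 15.200 = 85.790 m while braking, for a total of 25.278 + 85.790 = 111.068 m.
Since a_F ≤ a_L and the follower starts braking later, the follower is never slower than the leader, so the closest approach is when both have stopped.
Minimum gap = 111.068 − 74.943 = 36.125 m.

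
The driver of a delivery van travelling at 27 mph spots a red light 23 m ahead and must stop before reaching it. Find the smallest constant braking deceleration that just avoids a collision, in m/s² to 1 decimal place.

Required deceleration ≈ 3.2 m/s²

27 mph × 0.44704 = 12.0701 m/s.
v² = 2a·d ⇒ a = v²/(2d) = 12.0701² / (2 × 23.000) = 145.687 / 46.000 = 3.1671 m/s².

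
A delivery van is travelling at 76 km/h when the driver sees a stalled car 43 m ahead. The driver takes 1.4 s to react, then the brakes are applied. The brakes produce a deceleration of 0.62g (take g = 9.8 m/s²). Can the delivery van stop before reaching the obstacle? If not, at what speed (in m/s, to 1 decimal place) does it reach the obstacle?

No — it strikes the obstacle at 16.8 m/s

76 km/h ÷ 3.6 = 21.1111 m/s.
a = 0.62 × 9.8 = 6.076 m/s².
Reaction distance = 21.1111 × 1.4 = 29.556 m.
Braking distance needed to stop: v²/(2a) = 445.679 / 12.152 = 36.675 m, so total needed = 29.556 + 36.675 = 66.231 m > 43 m — it cannot stop.
Distance remaining when braking begins: 43 − 29.556 = 13.444 m.
v² = v₀² − 2a·d = 445.679 − 2 × 6.076 × 13.444 = 282.308 m²/s².
v = √282.308 = 16.802 m/s.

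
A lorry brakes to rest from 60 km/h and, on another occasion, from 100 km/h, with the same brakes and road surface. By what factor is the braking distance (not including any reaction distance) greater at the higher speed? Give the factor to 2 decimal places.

Factor ≈ 2.78

Braking distance d = v²/(2a), so with a fixed, d ∝ v².
Factor = (100/60)² = 1.6667² = 2.7779.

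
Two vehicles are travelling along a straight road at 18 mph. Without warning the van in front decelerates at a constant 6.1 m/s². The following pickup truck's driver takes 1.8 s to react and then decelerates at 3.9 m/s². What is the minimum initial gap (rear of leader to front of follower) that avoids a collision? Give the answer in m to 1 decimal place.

Minimum gap ≈ 17.5 m

18 mph × 0.44704 = 8.0467 m/s.
Leader travels v²/(2a_L) = 64.749 / 12.200 = 5.307 m before stopping.
Follower covers v·t_r = 8.0467 × 1.8 = 14.484 m while reacting, then v²/(2a_F) = 64.749 / 7.800 = 8.301 m while braking, for a total of 14.484 + 8.301 = 22.785 m.
Since a_F ≤ a_L and the follower starts braking later, the follower is never slower than the leader, so the closest approach is when both have stopped.
Minimum gap = 22.785 − 5.307 = 17.478 m.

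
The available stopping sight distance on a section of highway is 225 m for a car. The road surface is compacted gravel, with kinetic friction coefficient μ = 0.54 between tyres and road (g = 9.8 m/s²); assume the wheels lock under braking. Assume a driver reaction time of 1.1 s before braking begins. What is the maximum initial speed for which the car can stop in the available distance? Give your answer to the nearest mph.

a = μg = 0.54 × 9.8 = 5.292 m/s².
Stopping distance: v·t_r + v²/(2a) = 225 with t_r = 1.1 s and a = 5.292 m/s².
So v² + 11.642 v − 2381.40 = 0.
Positive root: v = −a·t_r + √((a·t_r)² + 2a·d) = −5.821 + √(33.884 + 2381.40) = 43.3245 m/s.
43.3245 m/s ÷ 0.44704 = 96.914 mph.

Maximum speed ≈ 97 mph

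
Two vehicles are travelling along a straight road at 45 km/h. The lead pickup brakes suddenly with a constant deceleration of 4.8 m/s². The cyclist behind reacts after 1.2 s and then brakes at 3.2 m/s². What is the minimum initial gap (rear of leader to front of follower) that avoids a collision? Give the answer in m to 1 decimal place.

45 km/h ÷ 3.6 = 12.5000 m/s.
Leader travels v²/(2a_L) = 156.250 / 9.600 = 16.276 m before stopping.
Follower covers v·t_r = 12.5000 × 1.2 = 15.000 m while reacting, then v²/(2a_F) = 156.250 / 6.400 = 24.414 m while braking, for a total of 15.000 + 24.414 = 39.414 m.
Since a_F ≤ a_L and the follower starts braking later, the follower is never slower than the leader, so the closest approach is when both have stopped.
Minimum gap = 39.414 − 16.276 = 23.138 m.

Minimum gap ≈ 23.1 m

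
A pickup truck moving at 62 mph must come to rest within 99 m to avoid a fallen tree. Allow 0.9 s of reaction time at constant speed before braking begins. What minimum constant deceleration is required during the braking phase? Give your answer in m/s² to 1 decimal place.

Required deceleration ≈ 5.2 m/s²

62 mph × 0.44704 = 27.7165 m/s.
Distance covered during reaction = 27.7165 × 0.9 = 24.945 m.
Distance available for braking: 99 − 24.945 = 74.055 m.
v² = 2a·d ⇒ a = v²/(2d) = 27.7165² / (2 × 74.055) = 768.204 / 148.110 = 5.1867 m/s².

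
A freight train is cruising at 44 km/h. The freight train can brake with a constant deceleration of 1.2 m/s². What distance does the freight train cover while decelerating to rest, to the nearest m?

44 km/h ÷ 3.6 = 12.2222 m/s.
Braking distance = v²/(2a) = 12.2222² / (2 × 1.200) = 149.382 / 2.400 = 62.243 m.

Braking distance ≈ 62 m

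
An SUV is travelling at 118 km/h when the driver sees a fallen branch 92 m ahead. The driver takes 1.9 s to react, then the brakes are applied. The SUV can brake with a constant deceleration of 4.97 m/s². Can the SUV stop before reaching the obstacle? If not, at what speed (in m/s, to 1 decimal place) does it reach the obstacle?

118 km/h ÷ 3.6 = 32.7778 m/s.
Reaction distance = 32.7778 × 1.9 = 62.278 m.
Braking distance needed to stop: v²/(2a) = 1074.384 / 9.940 = 108.087 m, so total needed = 62.278 + 108.087 = 170.365 m > 92 m — it cannot stop.
Distance remaining when braking begins: 92 − 62.278 = 29.722 m.
v² = v₀² − 2a·d = 1074.384 − 2 × 4.970 × 29.722 = 778.947 m²/s².
v = √778.947 = 27.910 m/s.

No — it strikes the obstacle at 27.9 m/s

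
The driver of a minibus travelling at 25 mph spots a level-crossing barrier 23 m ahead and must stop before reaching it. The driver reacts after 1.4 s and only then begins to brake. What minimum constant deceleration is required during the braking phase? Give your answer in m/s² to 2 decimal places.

Required deceleration ≈ 8.49 m/s²

25 mph × 0.44704 = 11.1760 m/s.
Distance covered during reaction = 11.1760 × 1.4 = 15.646 m.
Distance available for braking: 23 − 15.646 = 7.354 m.
v² = 2a·d ⇒ a = v²/(2d) = 11.1760² / (2 × 7.354) = 124.903 / 14.708 = 8.4922 m/s².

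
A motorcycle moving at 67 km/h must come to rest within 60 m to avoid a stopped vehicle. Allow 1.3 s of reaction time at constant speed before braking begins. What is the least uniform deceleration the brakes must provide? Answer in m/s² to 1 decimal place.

67 km/h ÷ 3.6 = 18.6111 m/s.
Distance covered during reaction = 18.6111 × 1.3 = 24.194 m.
Distance available for braking: 60 − 24.194 = 35.806 m.
v² = 2a·d ⇒ a = v²/(2d) = 18.6111² / (2 × 35.806) = 346.373 / 71.612 = 4.8368 m/s².

Required deceleration ≈ 4.8 m/s²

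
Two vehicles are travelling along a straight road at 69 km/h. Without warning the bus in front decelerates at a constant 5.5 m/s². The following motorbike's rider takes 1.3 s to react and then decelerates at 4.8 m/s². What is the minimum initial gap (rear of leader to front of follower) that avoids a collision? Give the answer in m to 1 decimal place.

Minimum gap ≈ 29.8 m

69 km/h ÷ 3.6 = 19.1667 m/s.
Leader travels v²/(2a_L) = 367.362 / 11.000 = 33.397 m before stopping.
Follower covers v·t_r = 19.1667 × 1.3 = 24.917 m while reacting, then v²/(2a_F) = 367.362 / 9.600 = 38.267 m while braking, for a total of 24.917 + 38.267 = 63.184 m.
Since a_F ≤ a_L and the follower starts braking later, the follower is never slower than the leader, so the closest approach is when both have stopped.
Minimum gap = 63.184 − 33.397 = 29.787 m.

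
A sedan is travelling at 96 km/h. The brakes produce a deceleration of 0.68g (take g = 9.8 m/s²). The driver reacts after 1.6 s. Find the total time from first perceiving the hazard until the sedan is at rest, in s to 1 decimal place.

96 km/h ÷ 3.6 = 26.6667 m/s.
a = 0.68 × 9.8 = 6.664 m/s².
Braking time = v/a = 26.6667 / 6.664 = 4.002 s.
Total = 1.6 + 4.002 = 5.602 s.

Total time ≈ 5.6 s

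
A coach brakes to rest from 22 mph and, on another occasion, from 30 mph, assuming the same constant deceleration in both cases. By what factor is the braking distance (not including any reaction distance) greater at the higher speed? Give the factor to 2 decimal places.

Factor ≈ 1.86

Braking distance d = v²/(2a), so with a fixed, d ∝ v².
Factor = (30/22)² = 1.3636² = 1.8594.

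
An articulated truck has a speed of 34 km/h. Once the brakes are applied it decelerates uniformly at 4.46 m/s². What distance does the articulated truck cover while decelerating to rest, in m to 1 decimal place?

Braking distance ≈ 10.0 m

34 km/h ÷ 3.6 = 9.4444 m/s.
Braking distance = v²/(2a) = 9.4444² / (2 × 4.460) = 89.197 / 8.920 = 10.000 m.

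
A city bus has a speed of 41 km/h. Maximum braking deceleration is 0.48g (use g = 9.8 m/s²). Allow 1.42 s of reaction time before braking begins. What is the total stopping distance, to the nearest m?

41 km/h ÷ 3.6 = 11.3889 m/s.
a = 0.48 × 9.8 = 4.704 m/s².
Reaction distance = v·t_r = 11.3889 × 1.42 = 16.172 m.
Braking distance = v²/(2a) = 11.3889² / (2 × 4.704) = 129.707 / 9.408 = 13.787 m.
Total = 16.172 + 13.787 = 29.959 m.

Total stopping distance ≈ 30 m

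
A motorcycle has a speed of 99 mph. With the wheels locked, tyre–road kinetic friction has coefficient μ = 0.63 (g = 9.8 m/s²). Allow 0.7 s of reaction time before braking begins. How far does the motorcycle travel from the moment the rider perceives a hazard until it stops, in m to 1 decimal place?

Total stopping distance ≈ 189.6 m

99 mph × 0.44704 = 44.2570 m/s.
a = μg = 0.63 × 9.8 = 6.174 m/s².
Reaction distance = v·t_r = 44.2570 × 0.7 = 30.980 m.
Braking distance = v²/(2a) = 44.2570² / (2 × 6.174) = 1958.682 / 12.348 = 158.623 m.
Total = 30.980 + 158.623 = 189.603 m.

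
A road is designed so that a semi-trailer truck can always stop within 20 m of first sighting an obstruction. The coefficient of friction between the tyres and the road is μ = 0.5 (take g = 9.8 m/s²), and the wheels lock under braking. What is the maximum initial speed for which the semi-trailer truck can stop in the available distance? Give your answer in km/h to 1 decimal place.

Maximum speed ≈ 50.4 km/h

a = μg = 0.5 × 9.8 = 4.900 m/s².
v²/(2a) = d ⇒ v = √(2 × 4.900 × 20) = √196.00 = 14.0000 m/s.
14.0000 m/s × 3.6 = 50.400 km/h.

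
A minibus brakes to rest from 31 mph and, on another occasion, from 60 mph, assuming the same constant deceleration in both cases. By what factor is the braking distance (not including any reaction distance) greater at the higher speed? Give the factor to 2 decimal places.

Factor ≈ 3.75

Braking distance d = v²/(2a), so with a fixed, d ∝ v².
Factor = (60/31)² = 1.9355² = 3.7462.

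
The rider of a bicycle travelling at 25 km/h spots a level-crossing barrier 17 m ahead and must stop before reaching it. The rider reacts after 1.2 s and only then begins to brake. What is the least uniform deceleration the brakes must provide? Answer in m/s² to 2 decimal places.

25 km/h ÷ 3.6 = 6.9444 m/s.
Distance covered during reaction = 6.9444 × 1.2 = 8.333 m.
Distance available for braking: 17 − 8.333 = 8.667 m.
v² = 2a·d ⇒ a = v²/(2d) = 6.9444² / (2 × 8.667) = 48.225 / 17.334 = 2.7821 m/s².

Required deceleration ≈ 2.78 m/s²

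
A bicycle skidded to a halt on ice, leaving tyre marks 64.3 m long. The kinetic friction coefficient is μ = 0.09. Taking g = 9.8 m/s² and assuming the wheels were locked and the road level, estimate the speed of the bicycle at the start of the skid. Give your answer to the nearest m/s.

Deceleration a = μg = 0.09 × 9.8 = 0.882 m/s².
v = √(2a·d) = √(2 × 0.882 × 64.3) = √113.425 = 10.6501 m/s.

Initial speed ≈ 11 m/s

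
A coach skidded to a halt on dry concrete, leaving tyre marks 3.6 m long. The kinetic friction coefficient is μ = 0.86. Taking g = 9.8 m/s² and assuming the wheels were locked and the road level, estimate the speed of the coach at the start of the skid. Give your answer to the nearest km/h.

Deceleration a = μg = 0.86 × 9.8 = 8.428 m/s².
v = √(2a·d) = √(2 × 8.428 × 3.6) = √60.682 = 7.7899 m/s.
= 7.7899 × 3.6 = 28.044 km/h.

Initial speed ≈ 28 km/h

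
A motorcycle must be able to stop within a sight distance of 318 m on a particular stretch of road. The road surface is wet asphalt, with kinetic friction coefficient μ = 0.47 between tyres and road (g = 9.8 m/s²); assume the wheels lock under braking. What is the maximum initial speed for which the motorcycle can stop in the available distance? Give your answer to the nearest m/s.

Maximum speed ≈ 54 m/s

a = μg = 0.47 × 9.8 = 4.606 m/s².
v²/(2a) = d ⇒ v = √(2 × 4.606 × 318) = √2929.42 = 54.1241 m/s.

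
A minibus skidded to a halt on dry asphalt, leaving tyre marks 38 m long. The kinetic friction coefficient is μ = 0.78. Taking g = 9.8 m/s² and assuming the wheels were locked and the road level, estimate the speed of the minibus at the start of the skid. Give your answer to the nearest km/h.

Deceleration a = μg = 0.78 × 9.8 = 7.644 m/s².
v = √(2a·d) = √(2 × 7.644 × 38) = √580.944 = 24.1028 m/s.
= 24.1028 × 3.6 = 86.770 km/h.

Initial speed ≈ 87 km/h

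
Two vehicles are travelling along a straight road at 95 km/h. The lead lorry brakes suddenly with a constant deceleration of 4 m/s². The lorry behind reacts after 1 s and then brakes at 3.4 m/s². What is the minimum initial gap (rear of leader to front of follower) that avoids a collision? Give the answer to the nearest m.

Minimum gap ≈ 42 m

95 km/h ÷ 3.6 = 26.3889 m/s.
Leader travels v²/(2a_L) = 696.374 / 8.000 = 87.047 m before stopping.
Follower covers v·t_r = 26.3889 × 1 = 26.389 m while reacting, then v²/(2a_F) = 696.374 / 6.800 = 102.408 m while braking, for a total of 26.389 + 102.408 = 128.797 m.
Since a_F ≤ a_L and the follower starts braking later, the follower is never slower than the leader, so the closest approach is when both have stopped.
Minimum gap = 128.797 − 87.047 = 41.750 m.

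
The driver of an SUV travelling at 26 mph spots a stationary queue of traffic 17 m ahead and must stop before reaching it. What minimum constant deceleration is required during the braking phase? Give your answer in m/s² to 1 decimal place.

Required deceleration ≈ 4.0 m/s²

26 mph × 0.44704 = 11.6230 m/s.
v² = 2a·d ⇒ a = v²/(2d) = 11.6230² / (2 × 17.000) = 135.094 / 34.000 = 3.9734 m/s².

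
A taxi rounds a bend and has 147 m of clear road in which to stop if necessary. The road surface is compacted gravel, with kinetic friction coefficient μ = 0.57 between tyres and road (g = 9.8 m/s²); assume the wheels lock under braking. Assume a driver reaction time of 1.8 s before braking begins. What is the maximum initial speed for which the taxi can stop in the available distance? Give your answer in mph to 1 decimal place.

a = μg = 0.57 × 9.8 = 5.586 m/s².
Stopping distance: v·t_r + v²/(2a) = 147 with t_r = 1.8 s and a = 5.586 m/s².
So v² + 20.110 v − 1642.28 = 0.
Positive root: v = −a·t_r + √((a·t_r)² + 2a·d) = −10.055 + √(101.103 + 1642.28) = 31.6988 m/s.
31.6988 m/s ÷ 0.44704 = 70.908 mph.

Maximum speed ≈ 70.9 mph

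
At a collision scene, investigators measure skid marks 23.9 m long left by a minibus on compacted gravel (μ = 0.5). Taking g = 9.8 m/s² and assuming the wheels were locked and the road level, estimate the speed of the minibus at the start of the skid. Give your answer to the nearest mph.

Initial speed ≈ 34 mph

Deceleration a = μg = 0.5 × 9.8 = 4.900 m/s².
v = √(2a·d) = √(2 × 4.900 × 23.9) = √234.220 = 15.3042 m/s.
= 15.3042 ÷ 0.44704 = 34.235 mph.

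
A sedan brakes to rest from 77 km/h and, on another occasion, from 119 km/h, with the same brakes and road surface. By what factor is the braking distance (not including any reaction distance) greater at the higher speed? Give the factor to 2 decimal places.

Factor ≈ 2.39

Braking distance d = v²/(2a), so with a fixed, d ∝ v².
Factor = (119/77)² = 1.5455² = 2.3886.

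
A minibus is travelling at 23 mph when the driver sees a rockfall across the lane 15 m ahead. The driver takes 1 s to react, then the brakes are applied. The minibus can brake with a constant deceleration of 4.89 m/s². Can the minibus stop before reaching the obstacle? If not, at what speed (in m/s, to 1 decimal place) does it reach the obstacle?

23 mph × 0.44704 = 10.2819 m/s.
Reaction distance = 10.2819 × 1 = 10.282 m.
Braking distance needed to stop: v²/(2a) = 105.717 / 9.780 = 10.810 m, so total needed = 10.282 + 10.810 = 21.092 m > 15 m — it cannot stop.
Distance remaining when braking begins: 15 − 10.282 = 4.718 m.
v² = v₀² − 2a·d = 105.717 − 2 × 4.890 × 4.718 = 59.575 m²/s².
v = √59.575 = 7.718 m/s.

No — it strikes the obstacle at 7.7 m/s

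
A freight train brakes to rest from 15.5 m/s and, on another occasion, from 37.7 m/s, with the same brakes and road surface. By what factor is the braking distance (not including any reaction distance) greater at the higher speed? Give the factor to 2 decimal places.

Factor ≈ 5.92

Braking distance d = v²/(2a), so with a fixed, d ∝ v².
Factor = (37.7/15.5)² = 2.4323² = 5.9161.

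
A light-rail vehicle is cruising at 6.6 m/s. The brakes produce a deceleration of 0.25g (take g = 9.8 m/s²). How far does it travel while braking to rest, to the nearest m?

Braking distance ≈ 9 m

a = 0.25 × 9.8 = 2.450 m/s².
Braking distance = v²/(2a) = 6.6000² / (2 × 2.450) = 43.560 / 4.900 = 8.890 m.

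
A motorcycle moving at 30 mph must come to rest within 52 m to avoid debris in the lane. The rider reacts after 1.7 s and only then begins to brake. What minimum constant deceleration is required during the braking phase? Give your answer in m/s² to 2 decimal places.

Required deceleration ≈ 3.08 m/s²

30 mph × 0.44704 = 13.4112 m/s.
Distance covered during reaction = 13.4112 × 1.7 = 22.799 m.
Distance available for braking: 52 − 22.799 = 29.201 m.
v² = 2a·d ⇒ a = v²/(2d) = 13.4112² / (2 × 29.201) = 179.860 / 58.402 = 3.0797 m/s².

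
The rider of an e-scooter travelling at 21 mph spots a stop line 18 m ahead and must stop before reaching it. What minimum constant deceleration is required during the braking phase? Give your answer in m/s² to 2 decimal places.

Required deceleration ≈ 2.45 m/s²

21 mph × 0.44704 = 9.3878 m/s.
v² = 2a·d ⇒ a = v²/(2d) = 9.3878² / (2 × 18.000) = 88.131 / 36.000 = 2.4481 m/s².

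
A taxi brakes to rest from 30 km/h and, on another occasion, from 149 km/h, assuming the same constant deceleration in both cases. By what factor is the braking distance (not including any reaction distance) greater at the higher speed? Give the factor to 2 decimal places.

Factor ≈ 24.67

Braking distance d = v²/(2a), so with a fixed, d ∝ v².
Factor = (149/30)² = 4.9667² = 24.6681.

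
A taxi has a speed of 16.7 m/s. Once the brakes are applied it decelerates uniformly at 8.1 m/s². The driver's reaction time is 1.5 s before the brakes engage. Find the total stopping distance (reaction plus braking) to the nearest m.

Reaction distance = v·t_r = 16.7000 × 1.5 = 25.050 m.
Braking distance = v²/(2a) = 16.7000² / (2 × 8.100) = 278.890 / 16.200 = 17.215 m.
Total = 25.050 + 17.215 = 42.265 m.

Total stopping distance ≈ 42 m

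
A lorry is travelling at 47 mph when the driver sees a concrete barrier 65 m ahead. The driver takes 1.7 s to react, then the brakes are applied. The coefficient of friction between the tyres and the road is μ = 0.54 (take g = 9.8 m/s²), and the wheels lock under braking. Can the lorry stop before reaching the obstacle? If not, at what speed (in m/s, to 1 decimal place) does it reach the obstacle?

47 mph × 0.44704 = 21.0109 m/s.
a = μg = 0.54 × 9.8 = 5.292 m/s².
Reaction distance = 21.0109 × 1.7 = 35.719 m.
Braking distance needed to stop: v²/(2a) = 441.458 / 10.584 = 41.710 m, so total needed = 35.719 + 41.710 = 77.429 m > 65 m — it cannot stop.
Distance remaining when braking begins: 65 − 35.719 = 29.281 m.
v² = v₀² − 2a·d = 441.458 − 2 × 5.292 × 29.281 = 131.548 m²/s².
v = √131.548 = 11.469 m/s.

No — it strikes the obstacle at 11.5 m/s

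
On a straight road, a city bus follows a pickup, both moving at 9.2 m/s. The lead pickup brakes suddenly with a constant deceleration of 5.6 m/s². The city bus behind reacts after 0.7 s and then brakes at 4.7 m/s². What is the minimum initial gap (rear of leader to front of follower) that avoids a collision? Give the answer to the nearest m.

Minimum gap ≈ 8 m

Leader travels v²/(2a_L) = 84.640 / 11.200 = 7.557 m before stopping.
Follower covers v·t_r = 9.2000 × 0.7 = 6.440 m while reacting, then v²/(2a_F) = 84.640 / 9.400 = 9.004 m while braking, for a total of 6.440 + 9.004 = 15.444 m.
Since a_F ≤ a_L and the follower starts braking later, the follower is never slower than the leader, so the closest approach is when both have stopped.
Minimum gap = 15.444 − 7.557 = 7.887 m.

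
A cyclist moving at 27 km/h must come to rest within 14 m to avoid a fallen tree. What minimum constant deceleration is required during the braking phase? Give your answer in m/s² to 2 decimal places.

27 km/h ÷ 3.6 = 7.5000 m/s.
v² = 2a·d ⇒ a = v²/(2d) = 7.5000² / (2 × 14.000) = 56.250 / 28.000 = 2.0089 m/s².

Required deceleration ≈ 2.01 m/s²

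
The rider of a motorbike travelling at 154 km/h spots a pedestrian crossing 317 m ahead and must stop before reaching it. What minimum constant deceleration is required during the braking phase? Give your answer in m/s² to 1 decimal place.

154 km/h ÷ 3.6 = 42.7778 m/s.
v² = 2a·d ⇒ a = v²/(2d) = 42.7778² / (2 × 317.000) = 1829.940 / 634.000 = 2.8863 m/s².

Required deceleration ≈ 2.9 m/s²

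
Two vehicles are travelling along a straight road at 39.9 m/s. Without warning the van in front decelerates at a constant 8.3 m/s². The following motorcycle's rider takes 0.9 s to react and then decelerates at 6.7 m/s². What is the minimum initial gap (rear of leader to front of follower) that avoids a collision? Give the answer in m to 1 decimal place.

Minimum gap ≈ 58.8 m

Leader travels v²/(2a_L) = 1592.010 / 16.600 = 95.904 m before stopping.
Follower covers v·t_r = 39.9000 × 0.9 = 35.910 m while reacting, then v²/(2a_F) = 1592.010 / 13.400 = 118.807 m while braking, for a total of 35.910 + 118.807 = 154.717 m.
Since a_F ≤ a_L and the follower starts braking later, the follower is never slower than the leader, so the closest approach is when both have stopped.
Minimum gap = 154.717 − 95.904 = 58.813 m.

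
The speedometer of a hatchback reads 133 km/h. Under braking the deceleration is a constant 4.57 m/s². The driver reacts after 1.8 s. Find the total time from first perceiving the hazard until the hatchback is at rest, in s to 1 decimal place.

133 km/h ÷ 3.6 = 36.9444 m/s.
Braking time = v/a = 36.9444 / 4.570 = 8.084 s.
Total = 1.8 + 8.084 = 9.884 s.

Total time ≈ 9.9 s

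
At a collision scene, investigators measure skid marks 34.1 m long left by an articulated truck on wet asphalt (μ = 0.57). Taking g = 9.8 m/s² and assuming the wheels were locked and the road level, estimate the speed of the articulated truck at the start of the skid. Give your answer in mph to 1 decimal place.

Deceleration a = μg = 0.57 × 9.8 = 5.586 m/s².
v = √(2a·d) = √(2 × 5.586 × 34.1) = √380.965 = 19.5183 m/s.
= 19.5183 ÷ 0.44704 = 43.661 mph.

Initial speed ≈ 43.7 mph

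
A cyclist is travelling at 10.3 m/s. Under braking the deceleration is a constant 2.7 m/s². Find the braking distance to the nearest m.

Braking distance ≈ 20 m

Braking distance = v²/(2a) = 10.3000² / (2 × 2.700) = 106.090 / 5.400 = 19.646 m.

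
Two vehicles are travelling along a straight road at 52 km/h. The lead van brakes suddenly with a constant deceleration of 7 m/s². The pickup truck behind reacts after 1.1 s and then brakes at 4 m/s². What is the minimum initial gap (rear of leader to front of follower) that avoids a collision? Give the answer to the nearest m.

Minimum gap ≈ 27 m

52 km/h ÷ 3.6 = 14.4444 m/s.
Leader travels v²/(2a_L) = 208.641 / 14.000 = 14.903 m before stopping.
Follower covers v·t_r = 14.4444 × 1.1 = 15.889 m while reacting, then v²/(2a_F) = 208.641 / 8.000 = 26.080 m while braking, for a total of 15.889 + 26.080 = 41.969 m.
Since a_F ≤ a_L and the follower starts braking later, the follower is never slower than the leader, so the closest approach is when both have stopped.
Minimum gap = 41.969 − 14.903 = 27.066 m.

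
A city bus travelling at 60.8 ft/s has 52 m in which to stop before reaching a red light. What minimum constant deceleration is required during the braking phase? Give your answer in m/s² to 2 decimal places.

60.8 ft/s × 0.3048 = 18.5318 m/s.
v² = 2a·d ⇒ a = v²/(2d) = 18.5318² / (2 × 52.000) = 343.428 / 104.000 = 3.3022 m/s².

Required deceleration ≈ 3.30 m/s²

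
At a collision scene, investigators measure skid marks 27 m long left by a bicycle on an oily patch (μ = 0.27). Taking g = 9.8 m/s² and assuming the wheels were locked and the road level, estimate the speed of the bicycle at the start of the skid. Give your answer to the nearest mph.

Deceleration a = μg = 0.27 × 9.8 = 2.646 m/s².
v = √(2a·d) = √(2 × 2.646 × 27) = √142.884 = 11.9534 m/s.
= 11.9534 ÷ 0.44704 = 26.739 mph.

Initial speed ≈ 27 mph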